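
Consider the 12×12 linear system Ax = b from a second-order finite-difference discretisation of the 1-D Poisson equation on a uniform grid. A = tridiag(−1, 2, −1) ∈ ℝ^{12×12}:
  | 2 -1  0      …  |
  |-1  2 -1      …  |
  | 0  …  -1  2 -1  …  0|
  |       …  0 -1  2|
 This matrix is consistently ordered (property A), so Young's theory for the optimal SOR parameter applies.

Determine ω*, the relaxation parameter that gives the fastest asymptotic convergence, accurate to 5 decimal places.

n=12: λ(B_J) = 1 − λ(A)/2 = cos(kπ/13); k=1 gives ρ_J = 0.97094.
√(1 − cos²(π/13)) = sin(π/13) ≈ 0.239316.
ω* = 2/(1 + 0.239316) = 2/1.239316 = 1.61379.
ρ_SOR = ω* − 1 ≈ 0.61379.

ω* = 1.61379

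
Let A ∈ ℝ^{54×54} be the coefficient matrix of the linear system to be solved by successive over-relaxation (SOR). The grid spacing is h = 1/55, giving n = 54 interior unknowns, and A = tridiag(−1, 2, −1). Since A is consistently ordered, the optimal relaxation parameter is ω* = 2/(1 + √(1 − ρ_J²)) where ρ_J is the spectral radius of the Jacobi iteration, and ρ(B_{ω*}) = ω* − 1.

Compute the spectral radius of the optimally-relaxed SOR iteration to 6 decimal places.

ρ_SOR = 0.891989

½·tridiag(1,0,1) at n=54: λ_k = cos(kπ/55); max |λ| at k=1 ⇒ ρ_J = cos(π/55) ≈ 0.998369.
1 − cos²(π/55) = sin²(π/55) ⇒ √(1−ρ_J²) = sin(π/55) = 0.0570888.
Young: ω* = 2/(1+√(1−ρ_J²)) = 2/(1+0.0570888) = 2/1.0570888 = 1.891989.
[ρ_SOR] ω* − 1 = 0.891989.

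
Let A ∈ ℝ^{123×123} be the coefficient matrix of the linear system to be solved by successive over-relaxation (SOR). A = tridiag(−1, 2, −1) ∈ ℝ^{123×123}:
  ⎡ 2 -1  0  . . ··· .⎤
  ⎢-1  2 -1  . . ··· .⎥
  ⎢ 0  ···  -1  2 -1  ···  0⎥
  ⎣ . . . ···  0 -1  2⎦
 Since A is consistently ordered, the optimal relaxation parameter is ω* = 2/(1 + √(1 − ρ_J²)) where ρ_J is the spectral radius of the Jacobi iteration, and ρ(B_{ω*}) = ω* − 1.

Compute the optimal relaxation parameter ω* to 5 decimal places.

ω* = 1.95059

[ρ_J] n=123: ρ(B_J) = cos(π/(n+1)) = cos(π/124) = 0.99968.
√(1 − cos²(π/124)) = sin(π/124) ≈ 0.025333.
ω* = 2/(1 + 0.025333) = 2/1.025333 = 1.95059.
ρ_SOR = ω* − 1 = 1.95059 − 1 = 0.95059.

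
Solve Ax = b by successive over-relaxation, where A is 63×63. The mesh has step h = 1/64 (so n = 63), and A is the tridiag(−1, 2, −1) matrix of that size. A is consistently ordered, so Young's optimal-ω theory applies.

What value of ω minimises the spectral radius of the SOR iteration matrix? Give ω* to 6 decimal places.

ω* = 1.906455

With n=63, ρ(Jacobi) = cos(π/64) = 0.998795.
root = sin(π/64) = 0.0490677  (since 1−cos² = sin²).
ω* = 2 / (1 + 0.0490677) = 2 / 1.0490677 ≈ 1.906455.
ρ_SOR = ω* − 1 = 1.906455 − 1 = 0.906455.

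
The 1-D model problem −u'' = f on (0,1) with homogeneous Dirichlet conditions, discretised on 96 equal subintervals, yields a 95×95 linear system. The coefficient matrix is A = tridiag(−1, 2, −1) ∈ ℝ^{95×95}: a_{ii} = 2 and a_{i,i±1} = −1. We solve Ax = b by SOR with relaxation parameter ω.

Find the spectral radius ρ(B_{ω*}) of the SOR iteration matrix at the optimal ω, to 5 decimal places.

B_J for the 95×95 system has eigenvalues cos(kπ/96); ρ_J = cos(π/96) = 0.99946.
√(1 − cos²(π/96)) = sin(π/96) ≈ 0.032719.
Then 2/(1+√(1−ρ_J²)) = 2/(1+0.032719); ω* = 2/1.032719 = 1.93664.
At ω = 1.93664 every |λ(B_ω)| = ω−1, so ρ_SOR = 0.93664.

ρ_SOR = 0.93664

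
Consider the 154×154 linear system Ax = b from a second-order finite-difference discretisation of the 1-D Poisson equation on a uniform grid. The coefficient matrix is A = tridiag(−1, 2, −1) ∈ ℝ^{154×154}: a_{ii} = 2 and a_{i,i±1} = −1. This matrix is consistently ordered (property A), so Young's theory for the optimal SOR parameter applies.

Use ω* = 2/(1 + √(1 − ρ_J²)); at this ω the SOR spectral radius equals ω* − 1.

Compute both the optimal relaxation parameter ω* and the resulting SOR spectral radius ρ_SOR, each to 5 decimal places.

B_J for the 154×154 system has eigenvalues cos(kπ/155); ρ_J = cos(π/155) = 0.99979.
root = sin(π/155) = 0.020267  (since 1−cos² = sin²).
ω* = 2/(1+0.020267) = 1.96027
ρ_SOR = ω* − 1 ≈ 0.96027.

ω* = 1.96027, ρ_SOR = 0.96027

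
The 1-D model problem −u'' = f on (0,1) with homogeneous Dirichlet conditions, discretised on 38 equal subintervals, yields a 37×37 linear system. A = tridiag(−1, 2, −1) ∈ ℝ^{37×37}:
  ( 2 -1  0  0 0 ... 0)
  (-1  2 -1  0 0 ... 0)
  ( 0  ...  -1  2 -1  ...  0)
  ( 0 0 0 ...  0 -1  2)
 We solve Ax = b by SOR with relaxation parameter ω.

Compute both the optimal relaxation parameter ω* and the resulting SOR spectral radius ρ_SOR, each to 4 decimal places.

ω* = 1.8474, ρ_SOR = 0.8474

n=37: λ(B_J) = 1 − λ(A)/2 = cos(kπ/38); k=1 gives ρ_J = 0.9966.
√(1−ρ_J²) = |sin(π/38)| = 0.08258
Then 2/(1+√(1−ρ_J²)) = 2/(1+0.08258); ω* = 2/1.08258 = 1.8474.
ρ_SOR = ω* − 1 ≈ 0.8474.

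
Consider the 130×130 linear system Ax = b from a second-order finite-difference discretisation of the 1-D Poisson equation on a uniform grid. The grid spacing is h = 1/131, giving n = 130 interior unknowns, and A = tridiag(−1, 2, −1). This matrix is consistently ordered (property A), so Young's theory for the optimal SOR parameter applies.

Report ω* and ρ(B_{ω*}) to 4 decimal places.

ω* = 1.9532, ρ_SOR = 0.9532

ρ_J = max_k |cos(kπ/131)| = cos(π/131) = 0.9997
1 − cos²(π/131) = sin²(π/131) ⇒ √(1−ρ_J²) = sin(π/131) = 0.02398.
[ω*] 2 ÷ (1 + 0.02398) = 2 ÷ 1.02398 = 1.9532.
and ρ(B_{ω*}) = 1.9532 − 1 = 0.9532.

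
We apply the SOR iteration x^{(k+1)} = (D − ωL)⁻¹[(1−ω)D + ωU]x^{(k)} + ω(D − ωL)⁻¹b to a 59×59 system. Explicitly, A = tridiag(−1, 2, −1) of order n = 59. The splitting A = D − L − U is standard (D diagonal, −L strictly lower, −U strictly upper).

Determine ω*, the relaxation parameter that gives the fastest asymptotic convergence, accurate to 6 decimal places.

ω* = 1.900534

[ρ_J] n=59: ρ(B_J) = cos(π/(n+1)) = cos(π/60) = 0.998630.
1 − cos²(π/60) = sin²(π/60) ⇒ √(1−ρ_J²) = sin(π/60) = 0.0523360.
Young: ω* = 2/(1+√(1−ρ_J²)) = 2/(1+0.0523360) = 2/1.0523360 = 1.900534.
At ω = 1.900534 every |λ(B_ω)| = ω−1, so ρ_SOR = 0.900534.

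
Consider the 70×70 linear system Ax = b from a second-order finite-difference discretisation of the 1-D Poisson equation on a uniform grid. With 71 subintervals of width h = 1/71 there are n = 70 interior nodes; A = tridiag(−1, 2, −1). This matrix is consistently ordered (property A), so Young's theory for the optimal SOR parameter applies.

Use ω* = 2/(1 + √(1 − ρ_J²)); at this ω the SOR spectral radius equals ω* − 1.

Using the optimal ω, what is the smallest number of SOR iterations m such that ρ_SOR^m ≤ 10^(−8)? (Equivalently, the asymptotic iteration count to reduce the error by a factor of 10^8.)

n=70: λ(B_J) = 1 − λ(A)/2 = cos(kπ/71); k=1 gives ρ_J = 0.9990212.
√(1 − cos²(π/71)) = sin(π/71) ≈ 0.0442333.
Young: ω* = 2/(1+√(1−ρ_J²)) = 2/(1+0.0442333) = 2/1.0442333 = 1.9152808.
ρ_SOR = ω* − 1 = 1.9152808 − 1 = 0.9152808.
ρ_SOR^m ≤ 10^(−8) ⇔ m ≥ 8·ln10/(−ln 0.9152808) = 18.4207/0.0885244 = 208.086; m = ⌈208.086⌉ = 209.

m = 209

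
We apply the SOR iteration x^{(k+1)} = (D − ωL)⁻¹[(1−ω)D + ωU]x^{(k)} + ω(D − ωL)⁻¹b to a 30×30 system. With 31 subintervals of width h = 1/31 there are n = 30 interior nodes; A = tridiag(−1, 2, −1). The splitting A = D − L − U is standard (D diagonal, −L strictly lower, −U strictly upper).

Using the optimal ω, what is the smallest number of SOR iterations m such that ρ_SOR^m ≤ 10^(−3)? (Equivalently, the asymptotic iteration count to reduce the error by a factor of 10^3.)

With n=30, ρ(Jacobi) = cos(π/31) = 0.9948693.
√(1−ρ_J²) simplifies to sin(π/31) = 0.1011683.
[ω*] 2 ÷ (1 + 0.1011683) = 2 ÷ 1.1011683 = 1.8162528.
ρ_SOR = ω* − 1 ≈ 0.8162528.
m ≥ 3·ln10 / (−ln 0.8162528) = 34.023; smallest integer m = 35.

m = 35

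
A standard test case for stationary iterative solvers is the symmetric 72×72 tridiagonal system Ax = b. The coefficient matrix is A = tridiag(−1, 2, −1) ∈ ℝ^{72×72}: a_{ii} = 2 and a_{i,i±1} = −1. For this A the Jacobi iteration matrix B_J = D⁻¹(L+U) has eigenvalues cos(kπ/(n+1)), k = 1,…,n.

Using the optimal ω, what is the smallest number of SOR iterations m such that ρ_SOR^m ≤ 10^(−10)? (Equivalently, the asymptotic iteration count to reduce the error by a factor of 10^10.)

m = 268

spectrum of D⁻¹(L+U) = {cos(kπ/73) : 1≤k≤72}; ρ_J = cos(π/73) = 0.9990741.
√(1−ρ_J²) simplifies to sin(π/73) = 0.0430222.
[ω*] 2 ÷ (1 + 0.0430222) = 2 ÷ 1.0430222 = 1.9175047.
Hence ρ(B_{ω*}) = 1.9175047 − 1 = 0.9175047.
10·ln10 = 23.0259; −ln(0.9175047) = 0.0860976; m = ⌈23.0259/0.0860976⌉ = ⌈267.440⌉ = 268.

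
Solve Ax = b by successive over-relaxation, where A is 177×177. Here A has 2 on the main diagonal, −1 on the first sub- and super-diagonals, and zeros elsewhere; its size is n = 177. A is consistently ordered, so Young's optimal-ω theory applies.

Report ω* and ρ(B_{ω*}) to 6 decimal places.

ω* = 1.965315, ρ_SOR = 0.965315

n=177: λ(B_J) = 1 − λ(A)/2 = cos(kπ/178); k=1 gives ρ_J = 0.999844.
√(1 − cos²(π/178)) = sin(π/178) ≈ 0.0176485.
ω* = 2 / (1 + 0.0176485) = 2 / 1.0176485 ≈ 1.965315.
ρ_SOR = ω* − 1 = 1.965315 − 1 = 0.965315.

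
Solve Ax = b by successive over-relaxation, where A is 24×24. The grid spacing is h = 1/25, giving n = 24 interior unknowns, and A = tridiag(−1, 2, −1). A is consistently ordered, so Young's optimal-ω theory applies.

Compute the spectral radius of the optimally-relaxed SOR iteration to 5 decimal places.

With n=24, ρ(Jacobi) = cos(π/25) = 0.99211.
1 − cos²(π/25) = sin²(π/25) ⇒ √(1−ρ_J²) = sin(π/25) = 0.125333.
ω* = 2/(1+0.125333) = 1.77725
Hence ρ(B_{ω*}) = 1.77725 − 1 = 0.77725.

ρ_SOR = 0.77725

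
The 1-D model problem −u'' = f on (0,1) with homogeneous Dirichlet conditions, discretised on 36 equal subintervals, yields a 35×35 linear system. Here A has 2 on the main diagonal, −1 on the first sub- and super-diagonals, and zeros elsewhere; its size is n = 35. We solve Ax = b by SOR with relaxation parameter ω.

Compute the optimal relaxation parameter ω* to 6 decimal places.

ω* = 1.839663

spectrum of D⁻¹(L+U) = {cos(kπ/36) : 1≤k≤35}; ρ_J = cos(π/36) = 0.996195.
root = sin(π/36) = 0.0871557  (since 1−cos² = sin²).
[ω*] 2 ÷ (1 + 0.0871557) = 2 ÷ 1.0871557 = 1.839663.
[ρ_SOR] ω* − 1 = 0.839663.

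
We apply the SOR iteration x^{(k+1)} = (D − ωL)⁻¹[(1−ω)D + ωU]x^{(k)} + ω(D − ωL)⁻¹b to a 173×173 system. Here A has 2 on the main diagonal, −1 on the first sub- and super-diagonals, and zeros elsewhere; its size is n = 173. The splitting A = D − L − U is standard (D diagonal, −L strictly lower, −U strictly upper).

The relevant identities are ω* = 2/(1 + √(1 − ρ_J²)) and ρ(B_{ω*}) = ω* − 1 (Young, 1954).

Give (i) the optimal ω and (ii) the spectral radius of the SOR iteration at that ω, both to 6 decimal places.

ρ_J = max_k |cos(kπ/174)| = cos(π/174) = 0.999837
√(1−ρ_J²) simplifies to sin(π/174) = 0.0180541.
Young: ω* = 2/(1+√(1−ρ_J²)) = 2/(1+0.0180541) = 2/1.0180541 = 1.964532.
ρ_SOR = ω* − 1 = 1.964532 − 1 = 0.964532.

ω* = 1.964532, ρ_SOR = 0.964532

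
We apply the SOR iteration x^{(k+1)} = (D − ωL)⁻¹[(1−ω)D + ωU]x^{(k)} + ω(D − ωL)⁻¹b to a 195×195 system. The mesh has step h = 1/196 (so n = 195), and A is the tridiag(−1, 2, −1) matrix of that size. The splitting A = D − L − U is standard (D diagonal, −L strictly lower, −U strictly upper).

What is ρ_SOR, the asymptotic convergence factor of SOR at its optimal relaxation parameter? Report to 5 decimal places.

spectrum of D⁻¹(L+U) = {cos(kπ/196) : 1≤k≤195}; ρ_J = cos(π/196) = 0.99987.
root = sin(π/196) = 0.016028  (since 1−cos² = sin²).
[ω*] 2 ÷ (1 + 0.016028) = 2 ÷ 1.016028 = 1.96845.
ρ(B_{ω*}) = ω*−1 = 0.96845

ρ_SOR = 0.96845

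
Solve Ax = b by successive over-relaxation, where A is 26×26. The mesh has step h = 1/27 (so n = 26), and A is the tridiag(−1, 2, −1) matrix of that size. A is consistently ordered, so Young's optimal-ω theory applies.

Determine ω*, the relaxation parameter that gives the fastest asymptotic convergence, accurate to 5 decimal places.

ω* = 1.79197

spectrum of D⁻¹(L+U) = {cos(kπ/27) : 1≤k≤26}; ρ_J = cos(π/27) = 0.99324.
1 − cos²(π/27) = sin²(π/27) ⇒ √(1−ρ_J²) = sin(π/27) = 0.116093.
Young: ω* = 2/(1+√(1−ρ_J²)) = 2/(1+0.116093) = 2/1.116093 = 1.79197.
and ρ(B_{ω*}) = 1.79197 − 1 = 0.79197.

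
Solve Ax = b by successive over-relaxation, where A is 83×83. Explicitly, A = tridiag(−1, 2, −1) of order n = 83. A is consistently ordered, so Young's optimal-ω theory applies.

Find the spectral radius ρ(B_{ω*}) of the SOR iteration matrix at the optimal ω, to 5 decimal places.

ρ_SOR = 0.92791

ρ_J = max_k |cos(kπ/84)| = cos(π/84) = 0.99930
1 − cos²(π/84) = sin²(π/84) ⇒ √(1−ρ_J²) = sin(π/84) = 0.037391.
[ω*] 2 ÷ (1 + 0.037391) = 2 ÷ 1.037391 = 1.92791.
ρ(B_{ω*}) = ω*−1 = 0.92791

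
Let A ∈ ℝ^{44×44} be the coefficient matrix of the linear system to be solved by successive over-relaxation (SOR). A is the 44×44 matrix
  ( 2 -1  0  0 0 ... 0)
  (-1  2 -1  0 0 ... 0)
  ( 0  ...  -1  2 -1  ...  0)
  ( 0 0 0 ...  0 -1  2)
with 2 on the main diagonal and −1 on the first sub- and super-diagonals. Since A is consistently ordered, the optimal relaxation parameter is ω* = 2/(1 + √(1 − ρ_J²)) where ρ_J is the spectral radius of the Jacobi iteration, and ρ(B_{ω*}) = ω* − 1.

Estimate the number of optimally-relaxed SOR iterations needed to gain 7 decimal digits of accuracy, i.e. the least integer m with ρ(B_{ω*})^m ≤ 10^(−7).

m = 116

B_J for the 44×44 system has eigenvalues cos(kπ/45); ρ_J = cos(π/45) = 0.9975641.
√(1−ρ_J²) simplifies to sin(π/45) = 0.0697565.
ω* = 2/(1+0.0697565) = 1.8695843
ρ(B_{ω*}) = ω*−1 = 0.8695843
Need (0.8695843)^m ≤ 10^(−7): m ≥ 7·ln10/|ln 0.8695843| = 16.1181/0.13974 = 115.343 ⇒ m = 116.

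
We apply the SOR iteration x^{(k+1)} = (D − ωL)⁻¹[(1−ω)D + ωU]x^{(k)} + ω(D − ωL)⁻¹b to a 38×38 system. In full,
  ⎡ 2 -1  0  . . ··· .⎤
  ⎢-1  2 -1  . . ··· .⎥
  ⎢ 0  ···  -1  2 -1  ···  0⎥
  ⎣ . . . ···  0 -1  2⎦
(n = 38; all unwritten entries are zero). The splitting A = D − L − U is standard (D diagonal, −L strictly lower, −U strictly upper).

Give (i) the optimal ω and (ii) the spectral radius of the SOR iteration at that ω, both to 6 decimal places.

ω* = 1.851052, ρ_SOR = 0.851052

ρ_J = max_k |cos(kπ/39)| = cos(π/39) = 0.996757
√(1−ρ_J²) = |sin(π/39)| = 0.0804666
Young: ω* = 2/(1+√(1−ρ_J²)) = 2/(1+0.0804666) = 2/1.0804666 = 1.851052.
ρ(B_{ω*}) = ω*−1 = 0.851052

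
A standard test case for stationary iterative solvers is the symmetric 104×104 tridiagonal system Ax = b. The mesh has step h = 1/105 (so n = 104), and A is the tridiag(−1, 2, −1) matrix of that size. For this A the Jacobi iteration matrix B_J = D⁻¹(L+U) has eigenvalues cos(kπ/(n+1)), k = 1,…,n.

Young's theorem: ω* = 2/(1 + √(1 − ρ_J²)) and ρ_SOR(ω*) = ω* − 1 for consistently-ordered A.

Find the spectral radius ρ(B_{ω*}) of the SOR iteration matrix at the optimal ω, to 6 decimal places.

With n=104, ρ(Jacobi) = cos(π/105) = 0.999552.
root = sin(π/105) = 0.0299155  (since 1−cos² = sin²).
[ω*] 2 ÷ (1 + 0.0299155) = 2 ÷ 1.0299155 = 1.941907.
and ρ(B_{ω*}) = 1.941907 − 1 = 0.941907.

ρ_SOR = 0.941907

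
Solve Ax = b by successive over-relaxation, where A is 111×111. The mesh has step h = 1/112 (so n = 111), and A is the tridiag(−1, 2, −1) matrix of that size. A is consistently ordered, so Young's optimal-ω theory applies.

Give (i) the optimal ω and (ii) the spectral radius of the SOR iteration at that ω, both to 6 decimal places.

ω* = 1.945438, ρ_SOR = 0.945438

With n=111, ρ(Jacobi) = cos(π/112) = 0.999607.
√(1−ρ_J²) simplifies to sin(π/112) = 0.0280463.
So ω* = 2/1.0280463 = 1.945438 (Young).
Hence ρ(B_{ω*}) = 1.945438 − 1 = 0.945438.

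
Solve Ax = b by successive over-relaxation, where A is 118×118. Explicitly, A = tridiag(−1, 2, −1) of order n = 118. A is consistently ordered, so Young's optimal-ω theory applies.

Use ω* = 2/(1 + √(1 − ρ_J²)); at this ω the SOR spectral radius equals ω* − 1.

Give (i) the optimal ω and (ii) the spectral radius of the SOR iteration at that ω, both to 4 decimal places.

[ρ_J] n=118: ρ(B_J) = cos(π/(n+1)) = cos(π/119) = 0.9997.
√(1−ρ_J²) = |sin(π/119)| = 0.02640
Then 2/(1+√(1−ρ_J²)) = 2/(1+0.02640); ω* = 2/1.02640 = 1.9486.
At ω = 1.9486 every |λ(B_ω)| = ω−1, so ρ_SOR = 0.9486.

ω* = 1.9486, ρ_SOR = 0.9486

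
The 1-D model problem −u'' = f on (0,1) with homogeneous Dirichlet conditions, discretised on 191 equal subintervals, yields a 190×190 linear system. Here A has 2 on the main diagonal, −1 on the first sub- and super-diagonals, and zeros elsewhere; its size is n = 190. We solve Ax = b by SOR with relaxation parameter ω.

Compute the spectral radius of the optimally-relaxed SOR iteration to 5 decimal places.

With n=190, ρ(Jacobi) = cos(π/191) = 0.99986.
√(1−ρ_J²) simplifies to sin(π/191) = 0.016447.
So ω* = 2/1.016447 = 1.96764 (Young).
[ρ_SOR] ω* − 1 = 0.96764.

ρ_SOR = 0.96764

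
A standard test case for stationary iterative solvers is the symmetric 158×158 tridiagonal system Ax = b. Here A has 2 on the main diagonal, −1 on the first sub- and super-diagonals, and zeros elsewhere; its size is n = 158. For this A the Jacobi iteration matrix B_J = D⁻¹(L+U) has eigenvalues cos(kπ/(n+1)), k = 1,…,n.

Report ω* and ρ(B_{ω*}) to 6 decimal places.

ρ_J = max_k |cos(kπ/159)| = cos(π/159) = 0.999805
√(1 − cos²(π/159)) = sin(π/159) ≈ 0.0197572.
So ω* = 2/1.0197572 = 1.961251 (Young).
ρ_SOR = ω* − 1 ≈ 0.961251.

ω* = 1.961251, ρ_SOR = 0.961251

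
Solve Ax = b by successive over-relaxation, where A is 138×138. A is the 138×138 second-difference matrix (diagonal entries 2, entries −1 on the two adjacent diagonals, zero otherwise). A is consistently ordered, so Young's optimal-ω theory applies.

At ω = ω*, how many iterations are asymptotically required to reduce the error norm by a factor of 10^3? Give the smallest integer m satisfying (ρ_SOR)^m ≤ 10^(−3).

spectrum of D⁻¹(L+U) = {cos(kπ/139) : 1≤k≤138}; ρ_J = cos(π/139) = 0.9997446.
root = sin(π/139) = 0.0225995  (since 1−cos² = sin²).
Young: ω* = 2/(1+√(1−ρ_J²)) = 2/(1+0.0225995) = 2/1.0225995 = 1.9557999.
ρ_SOR = ω* − 1 = 1.9557999 − 1 = 0.9557999.
(0.9557999)^m ≤ 10^{−3}  ⇒  m·ln(0.9557999) ≤ −3·ln10  ⇒  m ≥ 152.804  ⇒  m = 153

m = 153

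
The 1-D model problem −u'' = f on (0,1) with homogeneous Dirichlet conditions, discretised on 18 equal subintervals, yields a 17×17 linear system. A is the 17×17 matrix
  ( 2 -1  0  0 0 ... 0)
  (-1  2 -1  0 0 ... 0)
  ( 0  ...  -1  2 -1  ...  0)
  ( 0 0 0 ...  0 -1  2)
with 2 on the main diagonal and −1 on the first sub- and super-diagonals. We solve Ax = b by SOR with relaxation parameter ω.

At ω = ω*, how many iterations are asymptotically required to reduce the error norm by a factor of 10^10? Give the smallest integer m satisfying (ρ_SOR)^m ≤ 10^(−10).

B_J for the 17×17 system has eigenvalues cos(kπ/18); ρ_J = cos(π/18) = 0.9848078.
√(1 − cos²(π/18)) = sin(π/18) ≈ 0.1736482.
ω* = 2/(1+0.1736482) = 1.7040882
Hence ρ(B_{ω*}) = 1.7040882 − 1 = 0.7040882.
ρ_SOR^m ≤ 10^(−10) ⇔ m ≥ 10·ln10/(−ln 0.7040882) = 23.0259/0.350852 = 65.629; m = ⌈65.629⌉ = 66.

m = 66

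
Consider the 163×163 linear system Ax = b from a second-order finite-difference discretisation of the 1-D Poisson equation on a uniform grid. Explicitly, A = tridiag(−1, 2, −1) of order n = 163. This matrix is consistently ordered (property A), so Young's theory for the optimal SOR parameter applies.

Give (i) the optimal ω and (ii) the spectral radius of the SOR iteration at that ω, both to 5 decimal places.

ω* = 1.96241, ρ_SOR = 0.96241

[ρ_J] n=163: ρ(B_J) = cos(π/(n+1)) = cos(π/164) = 0.99982.
√(1−ρ_J²) simplifies to sin(π/164) = 0.019155.
ω* = 2 / (1 + 0.019155) = 2 / 1.019155 ≈ 1.96241.
[ρ_SOR] ω* − 1 = 0.96241.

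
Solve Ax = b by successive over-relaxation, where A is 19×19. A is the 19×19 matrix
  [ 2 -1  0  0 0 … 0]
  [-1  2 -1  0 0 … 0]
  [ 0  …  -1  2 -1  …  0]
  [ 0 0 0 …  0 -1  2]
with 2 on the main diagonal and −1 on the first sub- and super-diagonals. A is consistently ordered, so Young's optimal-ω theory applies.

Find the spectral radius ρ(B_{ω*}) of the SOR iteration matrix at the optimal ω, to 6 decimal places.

ρ_SOR = 0.729454

B_J for the 19×19 system has eigenvalues cos(kπ/20); ρ_J = cos(π/20) = 0.987688.
√(1−ρ_J²) = |sin(π/20)| = 0.1564345
ω* = 2/(1 + 0.1564345) = 2/1.1564345 = 1.729454.
[ρ_SOR] ω* − 1 = 0.729454.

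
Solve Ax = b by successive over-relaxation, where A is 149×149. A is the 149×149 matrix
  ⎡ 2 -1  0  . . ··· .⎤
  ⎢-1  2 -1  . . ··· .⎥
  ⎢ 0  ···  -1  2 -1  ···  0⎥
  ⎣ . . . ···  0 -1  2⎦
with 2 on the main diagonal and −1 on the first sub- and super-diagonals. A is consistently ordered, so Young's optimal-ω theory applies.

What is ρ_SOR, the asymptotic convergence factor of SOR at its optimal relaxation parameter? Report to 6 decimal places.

B_J for the 149×149 system has eigenvalues cos(kπ/150); ρ_J = cos(π/150) = 0.999781.
root = sin(π/150) = 0.0209424  (since 1−cos² = sin²).
[ω*] 2 ÷ (1 + 0.0209424) = 2 ÷ 1.0209424 = 1.958974.
At ω = 1.958974 every |λ(B_ω)| = ω−1, so ρ_SOR = 0.958974.

ρ_SOR = 0.958974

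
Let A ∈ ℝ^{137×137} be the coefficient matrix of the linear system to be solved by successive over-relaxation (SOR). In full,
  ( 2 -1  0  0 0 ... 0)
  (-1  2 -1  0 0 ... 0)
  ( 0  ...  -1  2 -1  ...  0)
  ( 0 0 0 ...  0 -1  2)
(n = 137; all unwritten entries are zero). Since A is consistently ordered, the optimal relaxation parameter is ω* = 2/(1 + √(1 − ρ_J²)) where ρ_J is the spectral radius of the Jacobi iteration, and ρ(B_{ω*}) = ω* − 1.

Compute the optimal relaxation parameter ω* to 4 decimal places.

ω* = 1.9555

spectrum of D⁻¹(L+U) = {cos(kπ/138) : 1≤k≤137}; ρ_J = cos(π/138) = 0.9997.
root = sin(π/138) = 0.02276  (since 1−cos² = sin²).
ω* = 2/(1 + 0.02276) = 2/1.02276 = 1.9555.
At ω = 1.9555 every |λ(B_ω)| = ω−1, so ρ_SOR = 0.9555.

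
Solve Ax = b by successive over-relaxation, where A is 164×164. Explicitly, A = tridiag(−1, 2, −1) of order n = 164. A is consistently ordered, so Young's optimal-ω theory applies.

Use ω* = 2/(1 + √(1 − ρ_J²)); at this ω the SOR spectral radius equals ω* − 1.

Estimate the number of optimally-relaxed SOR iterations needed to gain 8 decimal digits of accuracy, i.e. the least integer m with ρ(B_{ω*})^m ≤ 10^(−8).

m = 484

½·tridiag(1,0,1) at n=164: λ_k = cos(kπ/165); max |λ| at k=1 ⇒ ρ_J = cos(π/165) ≈ 0.9998187.
√(1−ρ_J²) = |sin(π/165)| = 0.0190388
So ω* = 2/1.0190388 = 1.9626338 (Young).
ρ(B_{ω*}) = ω*−1 = 0.9626338
Need (0.9626338)^m ≤ 10^(−8): m ≥ 8·ln10/|ln 0.9626338| = 18.4207/0.0380822 = 483.709 ⇒ m = 484.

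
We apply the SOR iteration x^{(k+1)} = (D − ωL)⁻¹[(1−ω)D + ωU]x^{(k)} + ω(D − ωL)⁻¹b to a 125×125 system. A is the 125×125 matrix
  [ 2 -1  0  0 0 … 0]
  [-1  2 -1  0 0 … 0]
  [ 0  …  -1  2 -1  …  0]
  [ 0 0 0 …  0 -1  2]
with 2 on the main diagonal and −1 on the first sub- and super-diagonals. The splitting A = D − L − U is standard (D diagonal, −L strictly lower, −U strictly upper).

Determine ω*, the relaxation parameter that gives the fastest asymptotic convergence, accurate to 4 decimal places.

ρ_J = max_k |cos(kπ/126)| = cos(π/126) = 0.9997
√(1−ρ_J²) = |sin(π/126)| = 0.02493
ω* = 2 / (1 + 0.02493) = 2 / 1.02493 ≈ 1.9514.
and ρ(B_{ω*}) = 1.9514 − 1 = 0.9514.

ω* = 1.9514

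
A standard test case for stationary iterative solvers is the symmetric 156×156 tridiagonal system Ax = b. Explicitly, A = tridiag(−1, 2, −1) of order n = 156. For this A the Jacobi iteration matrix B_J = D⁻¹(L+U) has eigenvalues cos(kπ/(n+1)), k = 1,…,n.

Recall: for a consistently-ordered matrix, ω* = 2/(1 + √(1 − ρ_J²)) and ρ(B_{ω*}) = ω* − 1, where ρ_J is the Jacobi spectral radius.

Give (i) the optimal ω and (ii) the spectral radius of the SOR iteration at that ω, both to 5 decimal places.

½·tridiag(1,0,1) at n=156: λ_k = cos(kπ/157); max |λ| at k=1 ⇒ ρ_J = cos(π/157) ≈ 0.99980.
√(1 − cos²(π/157)) = sin(π/157) ≈ 0.020009.
So ω* = 2/1.020009 = 1.96077 (Young).
and ρ(B_{ω*}) = 1.96077 − 1 = 0.96077.

ω* = 1.96077, ρ_SOR = 0.96077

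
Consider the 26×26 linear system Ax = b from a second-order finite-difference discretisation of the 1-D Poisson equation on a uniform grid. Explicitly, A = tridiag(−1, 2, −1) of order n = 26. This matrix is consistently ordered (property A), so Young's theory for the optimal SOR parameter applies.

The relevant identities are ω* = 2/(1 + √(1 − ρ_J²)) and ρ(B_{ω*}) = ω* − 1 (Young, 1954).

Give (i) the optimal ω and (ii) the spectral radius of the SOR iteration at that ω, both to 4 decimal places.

ω* = 1.7920, ρ_SOR = 0.7920

[ρ_J] n=26: ρ(B_J) = cos(π/(n+1)) = cos(π/27) = 0.9932.
√(1 − cos²(π/27)) = sin(π/27) ≈ 0.11609.
[ω*] 2 ÷ (1 + 0.11609) = 2 ÷ 1.11609 = 1.7920.
ρ_SOR = ω* − 1 = 1.7920 − 1 = 0.7920.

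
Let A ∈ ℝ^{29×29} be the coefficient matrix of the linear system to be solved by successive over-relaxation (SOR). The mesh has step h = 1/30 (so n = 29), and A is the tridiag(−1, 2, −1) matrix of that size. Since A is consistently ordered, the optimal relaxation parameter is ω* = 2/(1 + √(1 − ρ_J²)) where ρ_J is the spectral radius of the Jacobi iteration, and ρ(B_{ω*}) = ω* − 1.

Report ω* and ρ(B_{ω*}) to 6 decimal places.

ω* = 1.810727, ρ_SOR = 0.810727

spectrum of D⁻¹(L+U) = {cos(kπ/30) : 1≤k≤29}; ρ_J = cos(π/30) = 0.994522.
√(1−ρ_J²) = |sin(π/30)| = 0.1045285
ω* = 2/(1+0.1045285) = 1.810727
At ω = 1.810727 every |λ(B_ω)| = ω−1, so ρ_SOR = 0.810727.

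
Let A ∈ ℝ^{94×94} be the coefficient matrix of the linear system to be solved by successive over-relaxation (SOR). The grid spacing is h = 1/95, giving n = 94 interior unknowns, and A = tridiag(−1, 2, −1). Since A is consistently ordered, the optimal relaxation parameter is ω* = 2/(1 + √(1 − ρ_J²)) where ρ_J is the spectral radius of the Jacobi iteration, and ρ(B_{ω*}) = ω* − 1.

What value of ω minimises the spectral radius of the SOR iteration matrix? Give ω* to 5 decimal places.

ω* = 1.93599

n=94: λ(B_J) = 1 − λ(A)/2 = cos(kπ/95); k=1 gives ρ_J = 0.99945.
1 − cos²(π/95) = sin²(π/95) ⇒ √(1−ρ_J²) = sin(π/95) = 0.033063.
So ω* = 2/1.033063 = 1.93599 (Young).
At ω = 1.93599 every |λ(B_ω)| = ω−1, so ρ_SOR = 0.93599.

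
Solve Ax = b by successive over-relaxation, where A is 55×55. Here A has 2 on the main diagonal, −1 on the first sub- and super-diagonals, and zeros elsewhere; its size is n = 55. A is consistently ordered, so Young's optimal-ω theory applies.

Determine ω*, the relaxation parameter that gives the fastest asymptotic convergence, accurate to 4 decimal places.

spectrum of D⁻¹(L+U) = {cos(kπ/56) : 1≤k≤55}; ρ_J = cos(π/56) = 0.9984.
1 − cos²(π/56) = sin²(π/56) ⇒ √(1−ρ_J²) = sin(π/56) = 0.05607.
So ω* = 2/1.05607 = 1.8938 (Young).
[ρ_SOR] ω* − 1 = 0.8938.

ω* = 1.8938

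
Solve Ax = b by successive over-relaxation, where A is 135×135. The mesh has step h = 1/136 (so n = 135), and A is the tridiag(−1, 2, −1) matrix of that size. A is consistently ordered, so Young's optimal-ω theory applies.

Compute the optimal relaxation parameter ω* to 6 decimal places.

ω* = 1.954847

½·tridiag(1,0,1) at n=135: λ_k = cos(kπ/136); max |λ| at k=1 ⇒ ρ_J = cos(π/136) ≈ 0.999733.
√(1−ρ_J²) = |sin(π/136)| = 0.0230979
Then 2/(1+√(1−ρ_J²)) = 2/(1+0.0230979); ω* = 2/1.0230979 = 1.954847.
and ρ(B_{ω*}) = 1.954847 − 1 = 0.954847.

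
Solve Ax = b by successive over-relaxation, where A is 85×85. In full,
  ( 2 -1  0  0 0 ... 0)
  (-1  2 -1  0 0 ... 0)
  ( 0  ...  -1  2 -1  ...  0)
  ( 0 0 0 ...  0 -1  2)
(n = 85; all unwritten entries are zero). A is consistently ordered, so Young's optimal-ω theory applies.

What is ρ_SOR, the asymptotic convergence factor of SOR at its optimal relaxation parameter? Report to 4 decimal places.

spectrum of D⁻¹(L+U) = {cos(kπ/86) : 1≤k≤85}; ρ_J = cos(π/86) = 0.9993.
root = sin(π/86) = 0.03652  (since 1−cos² = sin²).
[ω*] 2 ÷ (1 + 0.03652) = 2 ÷ 1.03652 = 1.9295.
[ρ_SOR] ω* − 1 = 0.9295.

ρ_SOR = 0.9295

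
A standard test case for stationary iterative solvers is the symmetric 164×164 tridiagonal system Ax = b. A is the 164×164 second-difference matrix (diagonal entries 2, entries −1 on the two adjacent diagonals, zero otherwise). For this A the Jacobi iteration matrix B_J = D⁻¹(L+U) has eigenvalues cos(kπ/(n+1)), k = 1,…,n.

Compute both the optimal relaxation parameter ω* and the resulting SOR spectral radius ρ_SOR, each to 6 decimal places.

½·tridiag(1,0,1) at n=164: λ_k = cos(kπ/165); max |λ| at k=1 ⇒ ρ_J = cos(π/165) ≈ 0.999819.
√(1−ρ_J²) simplifies to sin(π/165) = 0.0190388.
[ω*] 2 ÷ (1 + 0.0190388) = 2 ÷ 1.0190388 = 1.962634.
At ω = 1.962634 every |λ(B_ω)| = ω−1, so ρ_SOR = 0.962634.

ω* = 1.962634, ρ_SOR = 0.962634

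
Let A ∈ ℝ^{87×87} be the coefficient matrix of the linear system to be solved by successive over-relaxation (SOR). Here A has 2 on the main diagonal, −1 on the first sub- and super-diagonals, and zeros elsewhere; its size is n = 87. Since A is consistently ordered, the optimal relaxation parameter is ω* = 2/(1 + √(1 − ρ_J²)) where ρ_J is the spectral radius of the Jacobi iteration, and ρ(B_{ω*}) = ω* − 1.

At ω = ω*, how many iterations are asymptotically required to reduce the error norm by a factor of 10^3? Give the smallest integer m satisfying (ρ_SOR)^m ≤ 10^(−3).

m = 97

½·tridiag(1,0,1) at n=87: λ_k = cos(kπ/88); max |λ| at k=1 ⇒ ρ_J = cos(π/88) ≈ 0.9993628.
root = sin(π/88) = 0.0356923  (since 1−cos² = sin²).
ω* = 2/(1+0.0356923) = 1.9310755
At ω = 1.9310755 every |λ(B_ω)| = ω−1, so ρ_SOR = 0.9310755.
3·ln10 = 6.90776; −ln(0.9310755) = 0.0714149; m = ⌈6.90776/0.0714149⌉ = ⌈96.727⌉ = 97.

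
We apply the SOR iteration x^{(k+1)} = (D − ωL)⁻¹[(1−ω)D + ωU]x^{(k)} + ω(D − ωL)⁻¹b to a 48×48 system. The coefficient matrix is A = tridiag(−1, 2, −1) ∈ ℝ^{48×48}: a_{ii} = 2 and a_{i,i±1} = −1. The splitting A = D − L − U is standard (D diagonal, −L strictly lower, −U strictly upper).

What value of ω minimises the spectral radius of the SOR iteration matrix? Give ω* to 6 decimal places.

ω* = 1.879575

[ρ_J] n=48: ρ(B_J) = cos(π/(n+1)) = cos(π/49) = 0.997945.
√(1−ρ_J²) = |sin(π/49)| = 0.0640702
Then 2/(1+√(1−ρ_J²)) = 2/(1+0.0640702); ω* = 2/1.0640702 = 1.879575.
[ρ_SOR] ω* − 1 = 0.879575.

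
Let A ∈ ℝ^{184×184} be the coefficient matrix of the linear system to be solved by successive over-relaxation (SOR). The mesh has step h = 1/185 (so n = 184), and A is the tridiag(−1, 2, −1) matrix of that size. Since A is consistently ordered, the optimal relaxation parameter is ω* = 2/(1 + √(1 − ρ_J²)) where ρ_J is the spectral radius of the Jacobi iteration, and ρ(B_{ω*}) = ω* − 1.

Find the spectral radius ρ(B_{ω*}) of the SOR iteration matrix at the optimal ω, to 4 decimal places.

ρ_SOR = 0.9666

[ρ_J] n=184: ρ(B_J) = cos(π/(n+1)) = cos(π/185) = 0.9999.
1 − cos²(π/185) = sin²(π/185) ⇒ √(1−ρ_J²) = sin(π/185) = 0.01698.
ω* = 2 / (1 + 0.01698) = 2 / 1.01698 ≈ 1.9666.
and ρ(B_{ω*}) = 1.9666 − 1 = 0.9666.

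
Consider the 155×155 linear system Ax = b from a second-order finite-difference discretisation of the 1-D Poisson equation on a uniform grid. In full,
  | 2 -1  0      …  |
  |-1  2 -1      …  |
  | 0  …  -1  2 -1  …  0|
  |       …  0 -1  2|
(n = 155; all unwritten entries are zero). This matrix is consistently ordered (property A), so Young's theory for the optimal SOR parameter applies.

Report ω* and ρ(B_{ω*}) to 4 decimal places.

ρ_J = max_k |cos(kπ/156)| = cos(π/156) = 0.9998
√(1 − cos²(π/156)) = sin(π/156) ≈ 0.02014.
ω* = 2/(1 + 0.02014) = 2/1.02014 = 1.9605.
Hence ρ(B_{ω*}) = 1.9605 − 1 = 0.9605.

ω* = 1.9605, ρ_SOR = 0.9605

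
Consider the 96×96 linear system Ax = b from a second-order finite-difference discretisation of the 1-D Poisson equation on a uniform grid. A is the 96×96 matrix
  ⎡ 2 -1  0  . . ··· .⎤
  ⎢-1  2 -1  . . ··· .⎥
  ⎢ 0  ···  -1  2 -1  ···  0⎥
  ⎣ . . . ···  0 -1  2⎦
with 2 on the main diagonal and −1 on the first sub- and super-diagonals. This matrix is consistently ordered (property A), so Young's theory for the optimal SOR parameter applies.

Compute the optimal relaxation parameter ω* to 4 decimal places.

ω* = 1.9373

With n=96, ρ(Jacobi) = cos(π/97) = 0.9995.
√(1 − cos²(π/97)) = sin(π/97) ≈ 0.03238.
Young: ω* = 2/(1+√(1−ρ_J²)) = 2/(1+0.03238) = 2/1.03238 = 1.9373.
ρ_SOR = ω* − 1 ≈ 0.9373.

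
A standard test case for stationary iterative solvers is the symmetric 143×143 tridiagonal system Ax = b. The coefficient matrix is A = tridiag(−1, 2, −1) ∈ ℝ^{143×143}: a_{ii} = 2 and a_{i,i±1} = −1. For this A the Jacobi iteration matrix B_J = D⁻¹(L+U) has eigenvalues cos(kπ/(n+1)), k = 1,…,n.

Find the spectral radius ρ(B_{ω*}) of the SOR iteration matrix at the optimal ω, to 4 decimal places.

ρ_SOR = 0.9573

B_J for the 143×143 system has eigenvalues cos(kπ/144); ρ_J = cos(π/144) = 0.9998.
root = sin(π/144) = 0.02181  (since 1−cos² = sin²).
ω* = 2 / (1 + 0.02181) = 2 / 1.02181 ≈ 1.9573.
ρ(B_{ω*}) = ω*−1 = 0.9573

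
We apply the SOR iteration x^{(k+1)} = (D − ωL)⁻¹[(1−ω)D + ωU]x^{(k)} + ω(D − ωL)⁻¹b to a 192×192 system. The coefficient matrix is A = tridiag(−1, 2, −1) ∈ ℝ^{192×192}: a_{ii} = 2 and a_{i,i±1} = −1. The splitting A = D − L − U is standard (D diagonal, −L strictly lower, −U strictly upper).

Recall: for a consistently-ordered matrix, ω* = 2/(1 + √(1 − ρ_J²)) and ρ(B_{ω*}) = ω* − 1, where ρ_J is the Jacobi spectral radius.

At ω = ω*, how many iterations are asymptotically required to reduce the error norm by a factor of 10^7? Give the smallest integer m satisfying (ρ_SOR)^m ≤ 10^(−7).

½·tridiag(1,0,1) at n=192: λ_k = cos(kπ/193); max |λ| at k=1 ⇒ ρ_J = cos(π/193) ≈ 0.9998675.
root = sin(π/193) = 0.0162770  (since 1−cos² = sin²).
ω* = 2/(1 + 0.0162770) = 2/1.0162770 = 1.9679674.
ρ_SOR = ω* − 1 = 1.9679674 − 1 = 0.9679674.
m ≥ 7·ln10 / (−ln 0.9679674) = 495.075; smallest integer m = 496.

m = 496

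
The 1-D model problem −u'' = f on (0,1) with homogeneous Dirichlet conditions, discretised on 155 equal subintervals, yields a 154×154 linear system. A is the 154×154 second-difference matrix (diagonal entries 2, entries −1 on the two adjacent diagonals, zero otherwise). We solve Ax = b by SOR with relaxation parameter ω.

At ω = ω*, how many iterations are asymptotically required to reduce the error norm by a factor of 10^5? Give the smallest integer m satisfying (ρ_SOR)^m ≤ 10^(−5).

[ρ_J] n=154: ρ(B_J) = cos(π/(n+1)) = cos(π/155) = 0.9997946.
√(1 − cos²(π/155)) = sin(π/155) ≈ 0.0202670.
ω* = 2/(1 + 0.0202670) = 2/1.0202670 = 1.9602712.
ρ(B_{ω*}) = ω*−1 = 0.9602712
Need (0.9602712)^m ≤ 10^(−5): m ≥ 5·ln10/|ln 0.9602712| = 11.5129/0.0405395 = 283.992 ⇒ m = 284.

m = 284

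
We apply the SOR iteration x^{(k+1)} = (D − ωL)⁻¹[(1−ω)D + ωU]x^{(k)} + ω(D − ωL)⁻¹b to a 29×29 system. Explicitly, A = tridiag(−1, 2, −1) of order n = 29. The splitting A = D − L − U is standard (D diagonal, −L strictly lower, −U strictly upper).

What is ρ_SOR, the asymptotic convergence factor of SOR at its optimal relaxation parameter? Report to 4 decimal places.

n=29: λ(B_J) = 1 − λ(A)/2 = cos(kπ/30); k=1 gives ρ_J = 0.9945.
1 − cos²(π/30) = sin²(π/30) ⇒ √(1−ρ_J²) = sin(π/30) = 0.10453.
[ω*] 2 ÷ (1 + 0.10453) = 2 ÷ 1.10453 = 1.8107.
ρ(B_{ω*}) = ω*−1 = 0.8107

ρ_SOR = 0.8107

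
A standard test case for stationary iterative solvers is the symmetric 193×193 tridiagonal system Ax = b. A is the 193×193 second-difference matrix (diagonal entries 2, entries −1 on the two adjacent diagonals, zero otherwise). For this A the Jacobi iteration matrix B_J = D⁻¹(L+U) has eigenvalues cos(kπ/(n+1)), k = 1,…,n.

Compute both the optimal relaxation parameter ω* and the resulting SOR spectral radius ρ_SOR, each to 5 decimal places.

With n=193, ρ(Jacobi) = cos(π/194) = 0.99987.
√(1−ρ_J²) = |sin(π/194)| = 0.016193
ω* = 2/(1 + 0.016193) = 2/1.016193 = 1.96813.
ρ_SOR = ω* − 1 ≈ 0.96813.

ω* = 1.96813, ρ_SOR = 0.96813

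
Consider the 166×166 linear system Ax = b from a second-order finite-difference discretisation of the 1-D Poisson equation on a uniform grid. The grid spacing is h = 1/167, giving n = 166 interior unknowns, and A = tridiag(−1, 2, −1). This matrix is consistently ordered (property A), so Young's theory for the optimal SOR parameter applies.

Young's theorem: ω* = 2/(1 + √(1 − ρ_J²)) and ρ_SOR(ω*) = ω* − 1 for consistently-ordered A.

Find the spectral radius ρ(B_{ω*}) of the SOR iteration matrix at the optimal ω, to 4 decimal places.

ρ_J = max_k |cos(kπ/167)| = cos(π/167) = 0.9998
√(1 − cos²(π/167)) = sin(π/167) ≈ 0.01881.
So ω* = 2/1.01881 = 1.9631 (Young).
[ρ_SOR] ω* − 1 = 0.9631.

ρ_SOR = 0.9631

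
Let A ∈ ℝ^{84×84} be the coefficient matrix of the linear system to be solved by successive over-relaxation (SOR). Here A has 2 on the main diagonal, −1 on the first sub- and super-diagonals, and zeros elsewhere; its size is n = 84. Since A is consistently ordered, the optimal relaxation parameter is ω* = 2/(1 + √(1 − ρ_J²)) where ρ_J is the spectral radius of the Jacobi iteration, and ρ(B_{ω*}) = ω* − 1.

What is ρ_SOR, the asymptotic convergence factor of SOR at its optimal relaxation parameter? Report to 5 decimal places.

ρ_SOR = 0.92873

ρ_J = max_k |cos(kπ/85)| = cos(π/85) = 0.99932
√(1−ρ_J²) = |sin(π/85)| = 0.036951
ω* = 2/(1+0.036951) = 1.92873
At ω = 1.92873 every |λ(B_ω)| = ω−1, so ρ_SOR = 0.92873.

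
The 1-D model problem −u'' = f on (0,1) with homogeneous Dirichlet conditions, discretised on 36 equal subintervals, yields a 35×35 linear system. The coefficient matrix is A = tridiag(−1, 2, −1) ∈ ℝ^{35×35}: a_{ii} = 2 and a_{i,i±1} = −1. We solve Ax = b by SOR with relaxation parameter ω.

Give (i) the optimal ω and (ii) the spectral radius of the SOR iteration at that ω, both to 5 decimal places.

ω* = 1.83966, ρ_SOR = 0.83966

B_J for the 35×35 system has eigenvalues cos(kπ/36); ρ_J = cos(π/36) = 0.99619.
√(1 − cos²(π/36)) = sin(π/36) ≈ 0.087156.
ω* = 2/(1 + 0.087156) = 2/1.087156 = 1.83966.
ρ_SOR = ω* − 1 ≈ 0.83966.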